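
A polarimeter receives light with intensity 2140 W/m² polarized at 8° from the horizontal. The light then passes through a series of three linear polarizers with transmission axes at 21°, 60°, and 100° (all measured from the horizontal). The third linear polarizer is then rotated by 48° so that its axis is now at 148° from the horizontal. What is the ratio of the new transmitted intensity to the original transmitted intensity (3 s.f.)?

Before rotation:
I₁ = I₀ cos²(21° − 8°) = I₀ cos²(13°) = 0.9494 I₀.
I₂ = I₁ cos²(60° − 21°) = 0.9494 I₀ · cos²(39°) = 0.5734 I₀.
I₃ = I₂ cos²(100° − 60°) = 0.5734 I₀ · cos²(40°) = 0.3365 I₀.
After rotation:
I₁ = I₀ cos²(21° − 8°) = I₀ cos²(13°) = 0.9494 I₀.
I₂ = I₁ cos²(60° − 21°) = 0.9494 I₀ · cos²(39°) = 0.5734 I₀.
I₃ = I₂ cos²(148° − 60°) = 0.5734 I₀ · cos²(88°) = 0.0006984 I₀.
Ratio = 0.0006984 / 0.3365 = 0.002076.

I_new/I_old ≈ 0.00208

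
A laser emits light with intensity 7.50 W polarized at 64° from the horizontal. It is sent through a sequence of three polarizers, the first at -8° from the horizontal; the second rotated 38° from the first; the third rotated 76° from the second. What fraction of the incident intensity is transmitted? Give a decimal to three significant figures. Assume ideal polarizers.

By Malus's law, I₁ = 7.50 W · cos²(72°) = 0.7162 W.
I₂ = I₁ · cos²(38°) = 0.7162 · 0.621 = 0.4447 W.
I₃ = I₂ · cos²(76°) = 0.4447 · 0.05853 = 0.02603 W.
Transmitted fraction = 0.00347.

I/I₀ ≈ 0.00347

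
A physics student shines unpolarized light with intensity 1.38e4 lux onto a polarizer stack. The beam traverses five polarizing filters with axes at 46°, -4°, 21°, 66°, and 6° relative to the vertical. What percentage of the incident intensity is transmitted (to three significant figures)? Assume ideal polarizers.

≈ 2.12%

Unpolarized light through the first polarizer → I₁ = 1.38e4 lux/2 = 6900 lux, polarized at 46°.
I₂ = I₁ · cos²(50°) = 6900 · 0.4132 = 2851 lux.
I₃ = I₂ · cos²(25°) = 2851 · 0.8214 = 2342 lux.
I₄ = I₃ · cos²(45°) = 2342 · 0.5 = 1171 lux.
I₅ = I₄ · cos²(60°) = 1171 · 0.25 = 292.7 lux.
That is 2.121% of the incident intensity.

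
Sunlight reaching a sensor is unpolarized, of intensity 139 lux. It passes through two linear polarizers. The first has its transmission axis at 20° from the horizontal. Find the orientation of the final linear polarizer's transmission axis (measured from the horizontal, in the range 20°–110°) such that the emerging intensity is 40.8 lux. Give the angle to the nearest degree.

θ ≈ 60°

Unpolarized light through the first polarizer → I₁ = ½ I₀, now polarized at 20°.
Target fraction: 40.8 / 139 lux = 0.2935 of I₀.
Need I₂/I₀ = 0.2935, so cos²(θ − 20°) = 0.2935 / 0.5 = 0.5871.
θ − 20° = arccos(√0.5871) = 40.0°, giving θ ≈ 20 + 40.0 = 60.0°.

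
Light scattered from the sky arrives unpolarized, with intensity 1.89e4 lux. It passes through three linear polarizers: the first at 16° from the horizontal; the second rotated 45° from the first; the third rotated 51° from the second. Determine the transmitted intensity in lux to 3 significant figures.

I ≈ 1870 lux

Unpolarized light through the first polarizer → I₁ = 1.89e4 lux/2 = 9450 lux, polarized at 16°.
I₂ = I₁ · cos²(45°) = 9450 · 0.5 = 4725 lux.
I₃ = I₂ · cos²(51°) = 4725 · 0.396 = 1871 lux.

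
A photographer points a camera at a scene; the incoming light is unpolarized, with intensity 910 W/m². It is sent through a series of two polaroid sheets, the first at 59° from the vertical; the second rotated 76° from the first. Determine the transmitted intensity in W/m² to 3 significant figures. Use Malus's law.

I ≈ 26.6 W/m²

Unpolarized light through the first polarizer → I₁ = 910 W/m²/2 = 455 W/m², polarized at 59°.
I₂ = I₁ · cos²(76°) = 455 · 0.05853 = 26.63 W/m².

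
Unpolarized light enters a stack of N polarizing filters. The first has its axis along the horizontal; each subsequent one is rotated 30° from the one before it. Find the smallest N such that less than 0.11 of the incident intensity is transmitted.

First polarizer halves the unpolarized light: factor 1/2.
Each further stage multiplies by cos²(30°) = 0.75.
After N polarizers: T = 0.5·0.75^(N−1). Require T < 0.11 ⇒ N−1 > ln(0.11/0.5)/ln(0.75) = 5.26, so N−1 ≥ 6 and N = 7.
Check: N=7 gives T = 0.08899 < 0.11; N=6 gives T = 0.1187.

N = 7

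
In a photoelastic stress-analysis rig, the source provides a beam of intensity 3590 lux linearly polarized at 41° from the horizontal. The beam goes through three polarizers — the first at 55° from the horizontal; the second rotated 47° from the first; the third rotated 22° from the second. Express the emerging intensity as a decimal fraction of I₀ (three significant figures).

I/I₀ ≈ 0.376

I₁ = 3590 lux · cos²(14°) = 3380 lux.
I₂ = I₁ · cos²(47°) = 3380 · 0.4651 = 1572 lux.
I₃ = I₂ · cos²(22°) = 1572 · 0.8597 = 1351 lux.
Transmitted fraction = 0.3764.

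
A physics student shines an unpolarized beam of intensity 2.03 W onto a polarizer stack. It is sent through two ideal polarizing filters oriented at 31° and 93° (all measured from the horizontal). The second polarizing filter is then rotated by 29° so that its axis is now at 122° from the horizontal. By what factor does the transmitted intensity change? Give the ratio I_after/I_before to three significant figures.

Before rotation:
Unpolarized light through the first polarizer → I₁ = ½ I₀, now polarized at 31°.
I₂ = I₁ cos²(93° − 31°) = 0.5 I₀ · cos²(62°) = 0.1102 I₀.
After rotation:
Unpolarized light through the first polarizer → I₁ = ½ I₀, now polarized at 31°.
Angle between axes 1 and 2: 89°. I₂ = 0.5 I₀ · cos²(89°) = 0.0001523 I₀.
Ratio = 0.0001523 / 0.1102 = 0.001382.

I_new/I_old ≈ 0.00138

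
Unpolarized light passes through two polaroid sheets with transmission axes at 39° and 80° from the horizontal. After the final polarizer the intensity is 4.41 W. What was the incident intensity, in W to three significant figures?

I₀ ≈ 15.5 W

Unpolarized light through the first polarizer → I₁ = ½ I₀, now polarized at 39°.
I₂ = I₁ cos²(80° − 39°) = 0.5 I₀ · cos²(41°) = 0.2848 I₀.
So 4.41 W = 0.2848 I₀, giving I₀ = 4.41/0.2848 = 15.48 W.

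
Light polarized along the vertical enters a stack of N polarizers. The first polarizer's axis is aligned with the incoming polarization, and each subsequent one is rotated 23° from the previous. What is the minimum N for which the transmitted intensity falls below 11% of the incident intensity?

First polarizer is aligned with the polarization: full transmission.
Each further stage multiplies by cos²(23°) = 0.8473.
After N polarizers: T = 0.8473^(N−1). Require T < 0.11 ⇒ N−1 > ln(0.11)/ln(0.8473) = 13.32, so N−1 ≥ 14 and N = 15.
Check: N=15 gives T = 0.09834 < 0.11; N=14 gives T = 0.1161.

N = 15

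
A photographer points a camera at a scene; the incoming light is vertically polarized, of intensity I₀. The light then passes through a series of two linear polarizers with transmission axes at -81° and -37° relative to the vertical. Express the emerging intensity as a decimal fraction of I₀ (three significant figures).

I₁ = I₀ cos²(-81° − 0°) = I₀ cos²(81°) = 0.02447 I₀.
I₂ = I₁ cos²(-37° + 81°) = 0.02447 I₀ · cos²(44°) = 0.01266 I₀.
Transmitted fraction = 0.01266.

≈ 0.0127 I₀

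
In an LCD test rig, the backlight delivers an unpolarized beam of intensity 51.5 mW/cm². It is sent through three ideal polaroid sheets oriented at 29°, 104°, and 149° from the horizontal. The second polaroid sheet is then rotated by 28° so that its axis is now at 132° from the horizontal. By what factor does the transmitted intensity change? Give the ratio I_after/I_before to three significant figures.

Before rotation:
Unpolarized light through the first polarizer → I₁ = ½ I₀, now polarized at 29°.
I₂ = I₁ cos²(104° − 29°) = 0.5 I₀ · cos²(75°) = 0.03349 I₀.
I₃ = I₂ cos²(149° − 104°) = 0.03349 I₀ · cos²(45°) = 0.01675 I₀.
After rotation:
Unpolarized light through the first polarizer → I₁ = ½ I₀, now polarized at 29°.
Angle between axes 1 and 2: 77°. I₂ = 0.5 I₀ · cos²(77°) = 0.0253 I₀.
I₃ = I₂ cos²(149° − 132°) = 0.0253 I₀ · cos²(17°) = 0.02314 I₀.
Ratio = 0.02314 / 0.01675 = 1.382.

I_new/I_old ≈ 1.38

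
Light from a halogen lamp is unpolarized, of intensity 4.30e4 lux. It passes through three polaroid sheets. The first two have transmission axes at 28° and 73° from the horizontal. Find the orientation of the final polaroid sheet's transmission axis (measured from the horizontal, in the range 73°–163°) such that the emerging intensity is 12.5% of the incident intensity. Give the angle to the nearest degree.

Unpolarized light through the first polarizer → I₁ = ½ I₀, now polarized at 28°.
I₂ = I₁ cos²(73° − 28°) = 0.5 I₀ · cos²(45°) = 0.25 I₀.
Need I₃/I₀ = 0.125, so cos²(θ − 73°) = 0.125 / 0.25 = 0.5.
θ − 73° = arccos(√0.5) = 45.0°, giving θ ≈ 73 + 45.0 = 118.0°.

θ ≈ 118°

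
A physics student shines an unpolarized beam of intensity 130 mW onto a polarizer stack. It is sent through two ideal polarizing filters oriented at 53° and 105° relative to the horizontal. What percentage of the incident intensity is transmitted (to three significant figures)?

≈ 19.0%

Unpolarized light through the first polarizer → I₁ = 130 mW/2 = 65 mW, polarized at 53°.
I₂ = I₁ · cos²(52°) = 65 · 0.379 = 24.64 mW.
That is 18.95% of the incident intensity.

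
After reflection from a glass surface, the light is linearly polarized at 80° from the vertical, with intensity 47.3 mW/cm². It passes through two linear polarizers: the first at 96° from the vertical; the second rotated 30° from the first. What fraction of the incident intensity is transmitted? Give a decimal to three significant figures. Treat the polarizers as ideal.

By Malus's law, I₁ = 47.3 mW/cm² · cos²(16°) = 43.71 mW/cm².
I₂ = I₁ · cos²(30°) = 43.71 · 0.75 = 32.78 mW/cm².
Transmitted fraction = 0.693.

I/I₀ ≈ 0.693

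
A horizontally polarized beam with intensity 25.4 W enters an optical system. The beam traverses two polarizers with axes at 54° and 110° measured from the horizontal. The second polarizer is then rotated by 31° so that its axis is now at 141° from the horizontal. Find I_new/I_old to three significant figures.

Before rotation:
I₁ = I₀ cos²(54° − 0°) = I₀ cos²(54°) = 0.3455 I₀.
I₂ = I₁ cos²(110° − 54°) = 0.3455 I₀ · cos²(56°) = 0.108 I₀.
After rotation:
I₁ = I₀ cos²(54° − 0°) = I₀ cos²(54°) = 0.3455 I₀.
I₂ = I₁ cos²(141° − 54°) = 0.3455 I₀ · cos²(87°) = 0.0009463 I₀.
Ratio = 0.0009463 / 0.108 = 0.008759.

I_new/I_old ≈ 0.00876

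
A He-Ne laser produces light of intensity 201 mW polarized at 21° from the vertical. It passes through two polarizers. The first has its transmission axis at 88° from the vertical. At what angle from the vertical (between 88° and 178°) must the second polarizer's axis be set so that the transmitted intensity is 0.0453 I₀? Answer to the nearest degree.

θ ≈ 145°

I₁ = I₀ cos²(88° − 21°) = I₀ cos²(67°) = 0.1527 I₀.
Need I₂/I₀ = 0.0453, so cos²(θ − 88°) = 0.0453 / 0.1527 = 0.2967.
θ − 88° = arccos(√0.2967) = 57.0°, giving θ ≈ 88 + 57.0 = 145.0°.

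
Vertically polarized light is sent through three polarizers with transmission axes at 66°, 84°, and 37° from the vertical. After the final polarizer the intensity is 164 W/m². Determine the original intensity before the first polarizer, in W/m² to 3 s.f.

By Malus's law, I₁ = I₀ cos²(66° − 0°) = I₀ cos²(66°) = 0.1654 I₀.
I₂ = I₁ cos²(84° − 66°) = 0.1654 I₀ · cos²(18°) = 0.1496 I₀.
I₃ = I₂ cos²(37° − 84°) = 0.1496 I₀ · cos²(47°) = 0.0696 I₀.
So 164 W/m² = 0.0696 I₀, giving I₀ = 164/0.0696 = 2356 W/m².

I₀ ≈ 2360 W/m²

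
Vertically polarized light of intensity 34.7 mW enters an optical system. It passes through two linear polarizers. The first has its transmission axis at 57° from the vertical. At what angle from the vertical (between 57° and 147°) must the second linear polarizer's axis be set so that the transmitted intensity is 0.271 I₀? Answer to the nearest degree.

I₁ = I₀ cos²(57° − 0°) = I₀ cos²(57°) = 0.2966 I₀.
Need I₂/I₀ = 0.271, so cos²(θ − 57°) = 0.271 / 0.2966 = 0.9136.
θ − 57° = arccos(√0.9136) = 17.1°, giving θ ≈ 57 + 17.1 = 74.1°.

θ ≈ 74°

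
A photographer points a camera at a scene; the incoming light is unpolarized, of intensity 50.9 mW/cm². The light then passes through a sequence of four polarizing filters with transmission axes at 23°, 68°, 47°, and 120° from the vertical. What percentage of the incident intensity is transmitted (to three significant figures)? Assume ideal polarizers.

Unpolarized light through the first polarizer → I₁ = 50.9 mW/cm²/2 = 25.45 mW/cm², polarized at 23°.
I₂ = I₁ · cos²(45°) = 25.45 · 0.5 = 12.73 mW/cm².
I₃ = I₂ · cos²(21°) = 12.73 · 0.8716 = 11.09 mW/cm².
I₄ = I₃ · cos²(73°) = 11.09 · 0.08548 = 0.9481 mW/cm².
That is 1.863% of the incident intensity.

≈ 1.86%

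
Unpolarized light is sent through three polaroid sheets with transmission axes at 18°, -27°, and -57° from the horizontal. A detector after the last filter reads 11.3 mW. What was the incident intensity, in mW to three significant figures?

Unpolarized light through the first polarizer → I₁ = ½ I₀, now polarized at 18°.
I₂ = I₁ cos²(-27° − 18°) = 0.5 I₀ · cos²(45°) = 0.25 I₀.
I₃ = I₂ cos²(-57° + 27°) = 0.25 I₀ · cos²(30°) = 0.1875 I₀.
So 11.3 mW = 0.1875 I₀, giving I₀ = 11.3/0.1875 = 60.27 mW.

I₀ ≈ 60.3 mW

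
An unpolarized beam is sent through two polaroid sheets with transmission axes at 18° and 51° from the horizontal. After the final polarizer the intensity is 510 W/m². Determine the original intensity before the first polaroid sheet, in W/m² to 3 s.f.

I₀ ≈ 1450 W/m²

Unpolarized light through the first polarizer → I₁ = ½ I₀, now polarized at 18°.
I₂ = I₁ cos²(51° − 18°) = 0.5 I₀ · cos²(33°) = 0.3517 I₀.
So 510 W/m² = 0.3517 I₀, giving I₀ = 510/0.3517 = 1450 W/m².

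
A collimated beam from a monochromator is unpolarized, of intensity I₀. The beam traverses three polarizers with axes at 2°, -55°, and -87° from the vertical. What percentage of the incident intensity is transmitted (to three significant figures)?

≈ 10.7%

Unpolarized light through the first polarizer → I₁ = ½ I₀, now polarized at 2°.
I₂ = I₁ cos²(-55° − 2°) = 0.5 I₀ · cos²(57°) = 0.1483 I₀.
I₃ = I₂ cos²(-87° + 55°) = 0.1483 I₀ · cos²(32°) = 0.1067 I₀.
That is 10.67% of the incident intensity.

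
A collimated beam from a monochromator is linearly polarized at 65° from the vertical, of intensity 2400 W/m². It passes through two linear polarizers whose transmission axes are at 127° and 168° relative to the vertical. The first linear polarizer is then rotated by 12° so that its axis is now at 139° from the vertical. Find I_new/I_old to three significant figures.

I_new/I_old ≈ 0.463

Before rotation:
By Malus's law, I₁ = I₀ cos²(127° − 65°) = I₀ cos²(62°) = 0.2204 I₀.
I₂ = I₁ cos²(168° − 127°) = 0.2204 I₀ · cos²(41°) = 0.1255 I₀.
After rotation:
I₁ = I₀ cos²(139° − 65°) = I₀ cos²(74°) = 0.07598 I₀.
I₂ = I₁ cos²(168° − 139°) = 0.07598 I₀ · cos²(29°) = 0.05812 I₀.
Ratio = 0.05812 / 0.1255 = 0.463.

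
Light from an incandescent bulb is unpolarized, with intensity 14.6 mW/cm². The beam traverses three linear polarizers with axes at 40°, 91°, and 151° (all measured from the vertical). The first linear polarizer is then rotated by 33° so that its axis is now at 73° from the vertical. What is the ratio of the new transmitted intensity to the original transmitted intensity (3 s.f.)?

I_new/I_old ≈ 2.28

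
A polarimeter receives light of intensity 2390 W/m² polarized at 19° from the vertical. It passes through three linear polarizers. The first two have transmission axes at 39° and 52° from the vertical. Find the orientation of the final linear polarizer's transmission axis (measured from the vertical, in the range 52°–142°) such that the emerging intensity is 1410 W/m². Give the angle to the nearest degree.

θ ≈ 85°

I₁ = I₀ cos²(39° − 19°) = I₀ cos²(20°) = 0.883 I₀.
I₂ = I₁ cos²(52° − 39°) = 0.883 I₀ · cos²(13°) = 0.8383 I₀.
Target fraction: 1410 / 2390 W/m² = 0.59 of I₀.
Need I₃/I₀ = 0.59, so cos²(θ − 52°) = 0.59 / 0.8383 = 0.7037.
θ − 52° = arccos(√0.7037) = 33.0°, giving θ ≈ 52 + 33.0 = 85.0°.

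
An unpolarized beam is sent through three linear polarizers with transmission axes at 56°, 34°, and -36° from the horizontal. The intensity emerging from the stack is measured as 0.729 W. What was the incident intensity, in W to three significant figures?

I₀ ≈ 14.5 W

Unpolarized light through the first polarizer → I₁ = ½ I₀, now polarized at 56°.
I₂ = I₁ cos²(34° − 56°) = 0.5 I₀ · cos²(22°) = 0.4298 I₀.
I₃ = I₂ cos²(-36° − 34°) = 0.4298 I₀ · cos²(70°) = 0.05028 I₀.
So 0.729 W = 0.05028 I₀, giving I₀ = 0.729/0.05028 = 14.5 W.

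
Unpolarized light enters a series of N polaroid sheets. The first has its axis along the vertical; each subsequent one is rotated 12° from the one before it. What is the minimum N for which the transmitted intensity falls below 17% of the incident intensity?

First polarizer halves the unpolarized light: factor 1/2.
Each further stage multiplies by cos²(12°) = 0.9568.
After N polarizers: T = 0.5·0.9568^(N−1). Require T < 0.17 ⇒ N−1 > ln(0.17/0.5)/ln(0.9568) = 24.41, so N−1 ≥ 25 and N = 26.
Check: N=26 gives T = 0.1656 < 0.17; N=25 gives T = 0.1731.

N = 26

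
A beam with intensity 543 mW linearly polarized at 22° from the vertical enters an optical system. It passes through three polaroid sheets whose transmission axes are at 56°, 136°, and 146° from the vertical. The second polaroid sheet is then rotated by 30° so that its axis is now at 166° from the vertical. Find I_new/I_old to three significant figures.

Before rotation:
I₁ = I₀ cos²(56° − 22°) = I₀ cos²(34°) = 0.6873 I₀.
I₂ = I₁ cos²(136° − 56°) = 0.6873 I₀ · cos²(80°) = 0.02072 I₀.
I₃ = I₂ cos²(146° − 136°) = 0.02072 I₀ · cos²(10°) = 0.0201 I₀.
After rotation:
I₁ = I₀ cos²(56° − 22°) = I₀ cos²(34°) = 0.6873 I₀.
Angle between axes 1 and 2: 70°. I₂ = 0.6873 I₀ · cos²(70°) = 0.0804 I₀.
I₃ = I₂ cos²(146° − 166°) = 0.0804 I₀ · cos²(20°) = 0.07099 I₀.
Ratio = 0.07099 / 0.0201 = 3.532.

I_new/I_old ≈ 3.53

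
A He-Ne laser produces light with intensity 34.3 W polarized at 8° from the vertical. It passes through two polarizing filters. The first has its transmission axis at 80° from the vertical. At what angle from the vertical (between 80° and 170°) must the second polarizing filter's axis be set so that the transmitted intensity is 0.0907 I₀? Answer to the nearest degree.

By Malus's law, I₁ = I₀ cos²(80° − 8°) = I₀ cos²(72°) = 0.09549 I₀.
Need I₂/I₀ = 0.0907, so cos²(θ − 80°) = 0.0907 / 0.09549 = 0.9498.
θ − 80° = arccos(√0.9498) = 12.9°, giving θ ≈ 80 + 12.9 = 92.9°.

θ ≈ 93°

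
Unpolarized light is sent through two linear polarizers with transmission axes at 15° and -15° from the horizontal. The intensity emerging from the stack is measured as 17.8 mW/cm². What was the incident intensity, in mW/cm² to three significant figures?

I₀ ≈ 47.5 mW/cm²

Unpolarized light through the first polarizer → I₁ = ½ I₀, now polarized at 15°.
I₂ = I₁ cos²(-15° − 15°) = 0.5 I₀ · cos²(30°) = 0.375 I₀.
So 17.8 mW/cm² = 0.375 I₀, giving I₀ = 17.8/0.375 = 47.47 mW/cm².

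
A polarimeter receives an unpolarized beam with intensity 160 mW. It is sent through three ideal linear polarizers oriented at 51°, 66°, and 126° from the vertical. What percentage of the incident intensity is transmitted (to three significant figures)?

Unpolarized light through the first polarizer → I₁ = 160 mW/2 = 80 mW, polarized at 51°.
I₂ = I₁ · cos²(15°) = 80 · 0.933 = 74.64 mW.
I₃ = I₂ · cos²(60°) = 74.64 · 0.25 = 18.66 mW.
That is 11.66% of the incident intensity.

≈ 11.7%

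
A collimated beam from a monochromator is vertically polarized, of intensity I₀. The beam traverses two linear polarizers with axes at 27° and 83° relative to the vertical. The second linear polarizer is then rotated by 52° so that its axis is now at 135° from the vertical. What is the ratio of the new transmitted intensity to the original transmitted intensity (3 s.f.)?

I_new/I_old ≈ 0.305

Before rotation:
By Malus's law, I₁ = I₀ cos²(27° − 0°) = I₀ cos²(27°) = 0.7939 I₀.
I₂ = I₁ cos²(83° − 27°) = 0.7939 I₀ · cos²(56°) = 0.2482 I₀.
After rotation:
I₁ = I₀ cos²(27° − 0°) = I₀ cos²(27°) = 0.7939 I₀.
Angle between axes 1 and 2: 72°. I₂ = 0.7939 I₀ · cos²(72°) = 0.07581 I₀.
Ratio = 0.07581 / 0.2482 = 0.3054.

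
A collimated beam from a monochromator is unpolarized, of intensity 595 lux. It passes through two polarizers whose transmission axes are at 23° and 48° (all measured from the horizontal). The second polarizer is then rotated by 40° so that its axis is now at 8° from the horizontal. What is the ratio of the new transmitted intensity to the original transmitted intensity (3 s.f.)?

Before rotation:
Unpolarized light through the first polarizer → I₁ = ½ I₀, now polarized at 23°.
I₂ = I₁ cos²(48° − 23°) = 0.5 I₀ · cos²(25°) = 0.4107 I₀.
After rotation:
Unpolarized light through the first polarizer → I₁ = ½ I₀, now polarized at 23°.
I₂ = I₁ cos²(8° − 23°) = 0.5 I₀ · cos²(15°) = 0.4665 I₀.
Ratio = 0.4665 / 0.4107 = 1.136.

I_new/I_old ≈ 1.14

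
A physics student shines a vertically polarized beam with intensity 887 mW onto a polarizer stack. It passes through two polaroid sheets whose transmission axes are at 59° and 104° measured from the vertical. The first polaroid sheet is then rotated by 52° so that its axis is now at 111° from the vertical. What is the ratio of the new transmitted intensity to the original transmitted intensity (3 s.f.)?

I_new/I_old ≈ 0.954

Before rotation:
By Malus's law, I₁ = I₀ cos²(59° − 0°) = I₀ cos²(59°) = 0.2653 I₀.
I₂ = I₁ cos²(104° − 59°) = 0.2653 I₀ · cos²(45°) = 0.1326 I₀.
After rotation:
I₁ = I₀ cos²(111° − 0°) = I₀ cos²(69°) = 0.1284 I₀.
I₂ = I₁ cos²(104° − 111°) = 0.1284 I₀ · cos²(7°) = 0.1265 I₀.
Ratio = 0.1265 / 0.1326 = 0.9539.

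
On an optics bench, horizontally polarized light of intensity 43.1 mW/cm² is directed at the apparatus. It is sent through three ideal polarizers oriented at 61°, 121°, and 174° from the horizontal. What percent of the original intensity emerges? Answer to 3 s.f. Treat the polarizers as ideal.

≈ 2.13%

By Malus's law, I₁ = 43.1 mW/cm² · cos²(61°) = 10.13 mW/cm².
I₂ = I₁ · cos²(60°) = 10.13 · 0.25 = 2.533 mW/cm².
I₃ = I₂ · cos²(53°) = 2.533 · 0.3622 = 0.9172 mW/cm².
That is 2.128% of the incident intensity.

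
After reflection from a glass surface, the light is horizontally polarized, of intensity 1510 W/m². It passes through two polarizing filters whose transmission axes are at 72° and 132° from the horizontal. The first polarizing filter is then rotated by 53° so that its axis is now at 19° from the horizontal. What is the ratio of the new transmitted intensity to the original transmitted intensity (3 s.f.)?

I_new/I_old ≈ 5.72

Before rotation:
By Malus's law, I₁ = I₀ cos²(72° − 0°) = I₀ cos²(72°) = 0.09549 I₀.
I₂ = I₁ cos²(132° − 72°) = 0.09549 I₀ · cos²(60°) = 0.02387 I₀.
After rotation:
I₁ = I₀ cos²(19° − 0°) = I₀ cos²(19°) = 0.894 I₀.
Angle between axes 1 and 2: 67°. I₂ = 0.894 I₀ · cos²(67°) = 0.1365 I₀.
Ratio = 0.1365 / 0.02387 = 5.717.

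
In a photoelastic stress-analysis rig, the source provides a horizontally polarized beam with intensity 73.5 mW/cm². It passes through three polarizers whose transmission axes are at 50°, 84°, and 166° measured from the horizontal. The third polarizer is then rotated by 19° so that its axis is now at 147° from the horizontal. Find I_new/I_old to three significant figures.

Before rotation:
I₁ = I₀ cos²(50° − 0°) = I₀ cos²(50°) = 0.4132 I₀.
I₂ = I₁ cos²(84° − 50°) = 0.4132 I₀ · cos²(34°) = 0.284 I₀.
I₃ = I₂ cos²(166° − 84°) = 0.284 I₀ · cos²(82°) = 0.0055 I₀.
After rotation:
I₁ = I₀ cos²(50° − 0°) = I₀ cos²(50°) = 0.4132 I₀.
I₂ = I₁ cos²(84° − 50°) = 0.4132 I₀ · cos²(34°) = 0.284 I₀.
I₃ = I₂ cos²(147° − 84°) = 0.284 I₀ · cos²(63°) = 0.05853 I₀.
Ratio = 0.05853 / 0.0055 = 10.64.

I_new/I_old ≈ 10.6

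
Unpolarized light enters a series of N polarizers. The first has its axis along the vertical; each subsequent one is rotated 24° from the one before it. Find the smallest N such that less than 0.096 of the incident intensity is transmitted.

N = 11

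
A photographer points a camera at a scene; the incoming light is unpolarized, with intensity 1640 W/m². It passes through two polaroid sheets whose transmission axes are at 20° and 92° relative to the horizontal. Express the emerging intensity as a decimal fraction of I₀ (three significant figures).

I/I₀ ≈ 0.0477

Unpolarized light through the first polarizer → I₁ = 1640 W/m²/2 = 820 W/m², polarized at 20°.
I₂ = I₁ · cos²(72°) = 820 · 0.09549 = 78.3 W/m².
Transmitted fraction = 0.04775.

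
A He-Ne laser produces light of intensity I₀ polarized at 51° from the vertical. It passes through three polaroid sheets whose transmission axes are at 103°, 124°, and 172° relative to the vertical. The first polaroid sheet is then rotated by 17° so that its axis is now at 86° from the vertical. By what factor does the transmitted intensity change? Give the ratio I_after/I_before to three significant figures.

Before rotation:
By Malus's law, I₁ = I₀ cos²(103° − 51°) = I₀ cos²(52°) = 0.379 I₀.
I₂ = I₁ cos²(124° − 103°) = 0.379 I₀ · cos²(21°) = 0.3304 I₀.
I₃ = I₂ cos²(172° − 124°) = 0.3304 I₀ · cos²(48°) = 0.1479 I₀.
After rotation:
I₁ = I₀ cos²(86° − 51°) = I₀ cos²(35°) = 0.671 I₀.
I₂ = I₁ cos²(124° − 86°) = 0.671 I₀ · cos²(38°) = 0.4167 I₀.
I₃ = I₂ cos²(172° − 124°) = 0.4167 I₀ · cos²(48°) = 0.1866 I₀.
Ratio = 0.1866 / 0.1479 = 1.261.

I_new/I_old ≈ 1.26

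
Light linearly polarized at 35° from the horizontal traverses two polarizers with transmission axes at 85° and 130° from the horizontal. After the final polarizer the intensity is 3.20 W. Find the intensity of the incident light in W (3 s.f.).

I₁ = I₀ cos²(85° − 35°) = I₀ cos²(50°) = 0.4132 I₀.
I₂ = I₁ cos²(130° − 85°) = 0.4132 I₀ · cos²(45°) = 0.2066 I₀.
So 3.20 W = 0.2066 I₀, giving I₀ = 3.20/0.2066 = 15.49 W.

I₀ ≈ 15.5 W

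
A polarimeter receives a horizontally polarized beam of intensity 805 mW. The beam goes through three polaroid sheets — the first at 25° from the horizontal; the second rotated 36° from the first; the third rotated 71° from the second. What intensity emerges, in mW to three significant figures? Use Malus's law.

I ≈ 45.9 mW

By Malus's law, I₁ = 805 mW · cos²(25°) = 661.2 mW.
I₂ = I₁ · cos²(36°) = 661.2 · 0.6545 = 432.8 mW.
I₃ = I₂ · cos²(71°) = 432.8 · 0.106 = 45.87 mW.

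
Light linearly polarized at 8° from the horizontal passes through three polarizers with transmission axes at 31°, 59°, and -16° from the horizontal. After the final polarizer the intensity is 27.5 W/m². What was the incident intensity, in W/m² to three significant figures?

I₀ ≈ 621 W/m²

I₁ = I₀ cos²(31° − 8°) = I₀ cos²(23°) = 0.8473 I₀.
I₂ = I₁ cos²(59° − 31°) = 0.8473 I₀ · cos²(28°) = 0.6606 I₀.
I₃ = I₂ cos²(-16° − 59°) = 0.6606 I₀ · cos²(75°) = 0.04425 I₀.
So 27.5 W/m² = 0.04425 I₀, giving I₀ = 27.5/0.04425 = 621.5 W/m².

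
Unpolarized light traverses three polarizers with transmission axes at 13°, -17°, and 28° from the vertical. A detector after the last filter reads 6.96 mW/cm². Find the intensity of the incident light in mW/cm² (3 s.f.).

I₀ ≈ 37.1 mW/cm²

Unpolarized light through the first polarizer → I₁ = ½ I₀, now polarized at 13°.
I₂ = I₁ cos²(-17° − 13°) = 0.5 I₀ · cos²(30°) = 0.375 I₀.
I₃ = I₂ cos²(28° + 17°) = 0.375 I₀ · cos²(45°) = 0.1875 I₀.
So 6.96 mW/cm² = 0.1875 I₀, giving I₀ = 6.96/0.1875 = 37.12 mW/cm².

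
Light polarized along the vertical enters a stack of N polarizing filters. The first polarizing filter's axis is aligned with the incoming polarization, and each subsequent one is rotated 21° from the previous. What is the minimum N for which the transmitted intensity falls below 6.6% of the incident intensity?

First polarizer is aligned with the polarization: full transmission.
Each further stage multiplies by cos²(21°) = 0.8716.
After N polarizers: T = 0.8716^(N−1). Require T < 0.066 ⇒ N−1 > ln(0.066)/ln(0.8716) = 19.77, so N−1 ≥ 20 and N = 21.
Check: N=21 gives T = 0.06398 < 0.066; N=20 gives T = 0.07341.

N = 21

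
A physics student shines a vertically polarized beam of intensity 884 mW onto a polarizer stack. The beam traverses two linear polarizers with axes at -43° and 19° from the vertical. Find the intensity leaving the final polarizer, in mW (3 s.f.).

I ≈ 104 mW

I₁ = 884 mW · cos²(43°) = 472.8 mW.
I₂ = I₁ · cos²(62°) = 472.8 · 0.2204 = 104.2 mW.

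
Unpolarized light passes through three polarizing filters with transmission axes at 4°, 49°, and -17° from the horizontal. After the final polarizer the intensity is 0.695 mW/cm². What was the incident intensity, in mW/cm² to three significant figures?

I₀ ≈ 16.8 mW/cm²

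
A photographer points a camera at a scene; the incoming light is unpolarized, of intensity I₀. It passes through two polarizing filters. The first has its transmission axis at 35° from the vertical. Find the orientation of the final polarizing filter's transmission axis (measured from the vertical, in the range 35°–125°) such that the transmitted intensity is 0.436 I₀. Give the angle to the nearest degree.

θ ≈ 56°

Unpolarized light through the first polarizer → I₁ = ½ I₀, now polarized at 35°.
Need I₂/I₀ = 0.436, so cos²(θ − 35°) = 0.436 / 0.5 = 0.872.
θ − 35° = arccos(√0.872) = 21.0°, giving θ ≈ 35 + 21.0 = 56.0°.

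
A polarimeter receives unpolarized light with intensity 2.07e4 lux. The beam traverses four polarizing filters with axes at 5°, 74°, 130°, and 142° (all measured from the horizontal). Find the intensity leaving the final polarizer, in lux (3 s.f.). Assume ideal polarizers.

Unpolarized light through the first polarizer → I₁ = 2.07e4 lux/2 = 1.035e+04 lux, polarized at 5°.
I₂ = I₁ · cos²(69°) = 1.035e+04 · 0.1284 = 1329 lux.
I₃ = I₂ · cos²(56°) = 1329 · 0.3127 = 415.6 lux.
I₄ = I₃ · cos²(12°) = 415.6 · 0.9568 = 397.7 lux.

I ≈ 398 lux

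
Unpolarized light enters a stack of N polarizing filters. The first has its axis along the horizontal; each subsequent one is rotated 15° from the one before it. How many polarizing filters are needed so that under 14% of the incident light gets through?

First polarizer halves the unpolarized light: factor 1/2.
Each further stage multiplies by cos²(15°) = 0.933.
After N polarizers: T = 0.5·0.933^(N−1). Require T < 0.14 ⇒ N−1 > ln(0.14/0.5)/ln(0.933) = 18.36, so N−1 ≥ 19 and N = 20.
Check: N=20 gives T = 0.1339 < 0.14; N=19 gives T = 0.1435.

N = 20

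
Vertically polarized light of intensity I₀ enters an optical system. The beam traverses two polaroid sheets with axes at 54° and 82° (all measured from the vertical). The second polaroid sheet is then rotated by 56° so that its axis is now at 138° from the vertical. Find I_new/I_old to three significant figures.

Before rotation:
By Malus's law, I₁ = I₀ cos²(54° − 0°) = I₀ cos²(54°) = 0.3455 I₀.
I₂ = I₁ cos²(82° − 54°) = 0.3455 I₀ · cos²(28°) = 0.2693 I₀.
After rotation:
I₁ = I₀ cos²(54° − 0°) = I₀ cos²(54°) = 0.3455 I₀.
I₂ = I₁ cos²(138° − 54°) = 0.3455 I₀ · cos²(84°) = 0.003775 I₀.
Ratio = 0.003775 / 0.2693 = 0.01402.

I_new/I_old ≈ 0.0140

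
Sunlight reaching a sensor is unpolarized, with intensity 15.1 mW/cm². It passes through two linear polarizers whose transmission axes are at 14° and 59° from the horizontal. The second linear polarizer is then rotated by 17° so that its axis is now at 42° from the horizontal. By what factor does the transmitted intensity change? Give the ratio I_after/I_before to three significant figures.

Before rotation:
Unpolarized light through the first polarizer → I₁ = ½ I₀, now polarized at 14°.
I₂ = I₁ cos²(59° − 14°) = 0.5 I₀ · cos²(45°) = 0.25 I₀.
After rotation:
Unpolarized light through the first polarizer → I₁ = ½ I₀, now polarized at 14°.
I₂ = I₁ cos²(42° − 14°) = 0.5 I₀ · cos²(28°) = 0.3898 I₀.
Ratio = 0.3898 / 0.25 = 1.559.

I_new/I_old ≈ 1.56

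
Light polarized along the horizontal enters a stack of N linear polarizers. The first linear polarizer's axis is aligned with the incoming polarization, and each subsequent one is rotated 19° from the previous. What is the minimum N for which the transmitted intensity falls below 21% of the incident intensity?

N = 15

First polarizer is aligned with the polarization: full transmission.
Each further stage multiplies by cos²(19°) = 0.894.
After N polarizers: T = 0.894^(N−1). Require T < 0.21 ⇒ N−1 > ln(0.21)/ln(0.894) = 13.93, so N−1 ≥ 14 and N = 15.
Check: N=15 gives T = 0.2083 < 0.21; N=14 gives T = 0.233.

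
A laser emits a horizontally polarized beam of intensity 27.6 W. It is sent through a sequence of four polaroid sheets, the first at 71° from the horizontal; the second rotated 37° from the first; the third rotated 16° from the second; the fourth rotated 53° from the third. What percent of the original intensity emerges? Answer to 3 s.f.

≈ 2.26%

I₁ = 27.6 W · cos²(71°) = 2.925 W.
I₂ = I₁ · cos²(37°) = 2.925 · 0.6378 = 1.866 W.
I₃ = I₂ · cos²(16°) = 1.866 · 0.924 = 1.724 W.
I₄ = I₃ · cos²(53°) = 1.724 · 0.3622 = 0.6245 W.
That is 2.263% of the incident intensity.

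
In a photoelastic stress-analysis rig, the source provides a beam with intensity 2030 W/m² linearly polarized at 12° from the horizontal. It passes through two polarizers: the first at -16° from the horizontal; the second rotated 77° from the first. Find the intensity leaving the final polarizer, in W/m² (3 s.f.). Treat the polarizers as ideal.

I ≈ 80.1 W/m²

By Malus's law, I₁ = 2030 W/m² · cos²(28°) = 1583 W/m².
I₂ = I₁ · cos²(77°) = 1583 · 0.0506 = 80.08 W/m².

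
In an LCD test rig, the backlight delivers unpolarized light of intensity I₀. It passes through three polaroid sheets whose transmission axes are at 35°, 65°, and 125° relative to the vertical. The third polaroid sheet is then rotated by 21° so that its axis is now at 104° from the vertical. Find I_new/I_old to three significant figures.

I_new/I_old ≈ 2.42

Before rotation:
Unpolarized light through the first polarizer → I₁ = ½ I₀, now polarized at 35°.
I₂ = I₁ cos²(65° − 35°) = 0.5 I₀ · cos²(30°) = 0.375 I₀.
I₃ = I₂ cos²(125° − 65°) = 0.375 I₀ · cos²(60°) = 0.09375 I₀.
After rotation:
Unpolarized light through the first polarizer → I₁ = ½ I₀, now polarized at 35°.
I₂ = I₁ cos²(65° − 35°) = 0.5 I₀ · cos²(30°) = 0.375 I₀.
I₃ = I₂ cos²(104° − 65°) = 0.375 I₀ · cos²(39°) = 0.2265 I₀.
Ratio = 0.2265 / 0.09375 = 2.416.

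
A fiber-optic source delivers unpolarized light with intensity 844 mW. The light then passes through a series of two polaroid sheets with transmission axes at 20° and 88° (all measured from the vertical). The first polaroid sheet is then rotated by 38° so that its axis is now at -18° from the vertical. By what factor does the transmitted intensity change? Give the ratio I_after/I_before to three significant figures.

Before rotation:
Unpolarized light through the first polarizer → I₁ = ½ I₀, now polarized at 20°.
I₂ = I₁ cos²(88° − 20°) = 0.5 I₀ · cos²(68°) = 0.07017 I₀.
After rotation:
Unpolarized light through the first polarizer → I₁ = ½ I₀, now polarized at -18°.
Angle between axes 1 and 2: 74°. I₂ = 0.5 I₀ · cos²(74°) = 0.03799 I₀.
Ratio = 0.03799 / 0.07017 = 0.5414.

I_new/I_old ≈ 0.541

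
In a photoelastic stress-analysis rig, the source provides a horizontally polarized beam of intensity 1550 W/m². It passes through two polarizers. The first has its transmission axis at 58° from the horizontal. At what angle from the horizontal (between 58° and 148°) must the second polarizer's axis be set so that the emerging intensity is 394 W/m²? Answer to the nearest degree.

θ ≈ 76°

I₁ = I₀ cos²(58° − 0°) = I₀ cos²(58°) = 0.2808 I₀.
Target fraction: 394 / 1550 W/m² = 0.2542 of I₀.
Need I₂/I₀ = 0.2542, so cos²(θ − 58°) = 0.2542 / 0.2808 = 0.9052.
θ − 58° = arccos(√0.9052) = 17.9°, giving θ ≈ 58 + 17.9 = 75.9°.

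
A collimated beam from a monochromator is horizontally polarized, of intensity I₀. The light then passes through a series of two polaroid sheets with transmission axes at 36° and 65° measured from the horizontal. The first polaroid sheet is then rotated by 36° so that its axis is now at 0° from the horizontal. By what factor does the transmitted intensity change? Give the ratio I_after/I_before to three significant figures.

I_new/I_old ≈ 0.357

Before rotation:
By Malus's law, I₁ = I₀ cos²(36° − 0°) = I₀ cos²(36°) = 0.6545 I₀.
I₂ = I₁ cos²(65° − 36°) = 0.6545 I₀ · cos²(29°) = 0.5007 I₀.
After rotation:
I₁ = I₀ cos²(0° − 0°) = I₀ cos²(0°) = 1 I₀.
I₂ = I₁ cos²(65° − 0°) = 1 I₀ · cos²(65°) = 0.1786 I₀.
Ratio = 0.1786 / 0.5007 = 0.3567.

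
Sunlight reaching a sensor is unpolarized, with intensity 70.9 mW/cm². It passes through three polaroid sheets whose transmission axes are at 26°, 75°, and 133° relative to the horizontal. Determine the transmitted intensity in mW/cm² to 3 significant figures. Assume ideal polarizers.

I ≈ 4.28 mW/cm²

Unpolarized light through the first polarizer → I₁ = 70.9 mW/cm²/2 = 35.45 mW/cm², polarized at 26°.
I₂ = I₁ · cos²(49°) = 35.45 · 0.4304 = 15.26 mW/cm².
I₃ = I₂ · cos²(58°) = 15.26 · 0.2808 = 4.285 mW/cm².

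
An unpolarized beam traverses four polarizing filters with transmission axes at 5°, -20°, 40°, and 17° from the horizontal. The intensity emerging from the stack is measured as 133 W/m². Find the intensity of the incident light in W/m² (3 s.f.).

Unpolarized light through the first polarizer → I₁ = ½ I₀, now polarized at 5°.
I₂ = I₁ cos²(-20° − 5°) = 0.5 I₀ · cos²(25°) = 0.4107 I₀.
I₃ = I₂ cos²(40° + 20°) = 0.4107 I₀ · cos²(60°) = 0.1027 I₀.
I₄ = I₃ cos²(17° − 40°) = 0.1027 I₀ · cos²(23°) = 0.087 I₀.
So 133 W/m² = 0.087 I₀, giving I₀ = 133/0.087 = 1529 W/m².

I₀ ≈ 1530 W/m²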